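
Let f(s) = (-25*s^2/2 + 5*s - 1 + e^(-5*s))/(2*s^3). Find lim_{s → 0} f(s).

Direct substitution gives 0/0.
Apply L'Hôpital: lim (-25*s + 5 - 5*e^(-5*s))/(6*s^2), still 0/0.
Apply L'Hôpital: lim (-25 + 25*e^(-5*s))/(12*s), still 0/0.
After 3 applications of L'Hôpital's rule the quotient is (-125*e^(-5*s))/(12); substituting s = 0 gives -125/12.

-125/12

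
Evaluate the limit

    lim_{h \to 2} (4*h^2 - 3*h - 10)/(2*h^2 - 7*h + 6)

At h = 2 both the top and bottom vanish — a removable singularity. Factoring out (h - 2) from each leaves (4*h + 5)/(2*h - 3), which at h = 2 equals 13.

13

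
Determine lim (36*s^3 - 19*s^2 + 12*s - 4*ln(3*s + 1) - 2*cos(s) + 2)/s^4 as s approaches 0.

Substitution gives 0/0; apply L'Hôpital's rule 4 times.
After differentiating numerator and denominator 4 times the quotient is (-2*cos(s) + 1944/(3*s + 1)^4)/(24); at s = 0 this is 971/12.

971/12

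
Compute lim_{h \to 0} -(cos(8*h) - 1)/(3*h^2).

Direct substitution gives 0/0.
Apply L'Hôpital: lim (-8*sin(8*h))/(-6*h), still 0/0.
After 2 applications of L'Hôpital's rule the quotient is (-64*cos(8*h))/(-6); substituting h = 0 gives 32/3.

32/3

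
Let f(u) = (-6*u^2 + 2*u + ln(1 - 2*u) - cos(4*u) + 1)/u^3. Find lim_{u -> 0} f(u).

-8/3

Substitution gives 0/0; apply L'Hôpital's rule 3 times.
After differentiating numerator and denominator 3 times the quotient is (-64*sin(4*u) + 16/(2*u - 1)^3)/(6); at u = 0 this is -8/3.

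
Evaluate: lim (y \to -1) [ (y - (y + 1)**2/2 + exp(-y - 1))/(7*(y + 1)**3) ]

Direct substitution gives 0/0.
Apply L'Hôpital: lim (-y - e^(-y - 1))/(21*(y + 1)^2), still 0/0.
Apply L'Hôpital: lim (e^(-y - 1) - 1)/(42*y + 42), still 0/0.
After 3 applications of L'Hôpital's rule the quotient is (-e^(-y - 1))/(42); substituting y = -1 gives -1/42.

-1/42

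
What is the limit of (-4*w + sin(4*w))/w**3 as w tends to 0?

Direct substitution gives 0/0.
Apply L'Hôpital: lim (4*cos(4*w) - 4)/(3*w^2), still 0/0.
Apply L'Hôpital: lim (-16*sin(4*w))/(6*w), still 0/0.
After 3 applications of L'Hôpital's rule the quotient is (-64*cos(4*w))/(6); substituting w = 0 gives -32/3.

-32/3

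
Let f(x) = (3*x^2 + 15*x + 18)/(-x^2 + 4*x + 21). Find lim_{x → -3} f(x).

Since x = -3 makes numerator and denominator zero, (x + 3) divides both.
Cancelling it gives (3*x + 6)/(7 - x); now plug in x = -3 to get -3/10.

-3/10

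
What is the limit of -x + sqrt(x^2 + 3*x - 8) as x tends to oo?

3/2

An ∞ − ∞ form. Rationalising with the conjugate, the difference becomes (3x - 8) / (√(x^2 + 3*x - 8) + x).
For large x the denominator behaves like 2·x, so the quotient tends to 3/2 = 3/2.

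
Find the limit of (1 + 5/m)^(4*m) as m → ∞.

e^(20)

The base → 1 and the exponent → ∞: a 1^∞ form.
Take logarithms: (4m)·ln(1 + 5/m). Since ln(1+u) ~ u for small u, this behaves like (4m)·(5/m) → 20.
So the limit is e^(20).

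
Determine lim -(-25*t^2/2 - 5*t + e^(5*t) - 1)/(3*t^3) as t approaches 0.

-125/18

Direct substitution gives 0/0.
Apply L'Hôpital: lim (-25*t + 5*e^(5*t) - 5)/(-9*t^2), still 0/0.
Apply L'Hôpital: lim (25*e^(5*t) - 25)/(-18*t), still 0/0.
After 3 applications of L'Hôpital's rule the quotient is (125*e^(5*t))/(-18); substituting t = 0 gives -125/18.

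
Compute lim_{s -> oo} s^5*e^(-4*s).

0

Write as s^5/e^{4s}, an ∞/∞ form.
Exponential growth dominates any polynomial, so repeated L'Hôpital (or the standard result) gives 0.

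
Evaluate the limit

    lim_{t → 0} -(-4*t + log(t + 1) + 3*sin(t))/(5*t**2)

1/10

Substitution gives 0/0 (the numerator vanishes to order 2).
Expand each term to order t^2: the coefficient of t^2 in ln(1 + t) is -1/2 and in 3·sin(t) is 0.
Lower-order terms cancel with the polynomial part, so the numerator is (-1/2)·t^2 + o(t^2), and the limit is (-1/2)/(-5) = 1/10.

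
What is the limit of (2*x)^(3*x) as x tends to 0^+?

1

Base → 0⁺ and exponent → 0⁺: a 0^0 form.
Take logs: 3x·ln(2x). This is 0·(−∞); rewriting as ln(2x)/(1/(3x)) and applying L'Hôpital gives 0.
Hence the limit is e^0 = 1.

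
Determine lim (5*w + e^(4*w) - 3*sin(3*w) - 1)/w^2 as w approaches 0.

8

Substitution gives 0/0; apply L'Hôpital's rule 2 times.
After differentiating numerator and denominator 2 times the quotient is (16*e^(4*w) + 27*sin(3*w))/(2); at w = 0 this is 8.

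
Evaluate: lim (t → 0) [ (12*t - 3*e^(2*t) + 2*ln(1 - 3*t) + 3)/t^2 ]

-15

Substitution gives 0/0; apply L'Hôpital's rule 2 times.
After differentiating numerator and denominator 2 times the quotient is (-12*e^(2*t) - 18/(3*t - 1)^2)/(2); at t = 0 this is -15.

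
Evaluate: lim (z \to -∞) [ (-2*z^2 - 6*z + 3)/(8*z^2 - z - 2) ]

Numerator and denominator both have degree 2.
Dividing every term by z^2, all lower-order terms vanish and the limit is the ratio of leading coefficients, -2/(8) = -1/4.

-1/4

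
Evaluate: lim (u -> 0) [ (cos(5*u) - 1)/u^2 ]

-25/2

Direct substitution gives 0/0.
Apply L'Hôpital: lim (-5*sin(5*u))/(2*u), still 0/0.
After 2 applications of L'Hôpital's rule the quotient is (-25*cos(5*u))/(2); substituting u = 0 gives -25/2.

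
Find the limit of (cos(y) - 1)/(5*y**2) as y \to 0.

-1/10

Direct substitution gives 0/0.
Apply L'Hôpital: lim (-sin(y))/(10*y), still 0/0.
After 2 applications of L'Hôpital's rule the quotient is (-cos(y))/(10); substituting y = 0 gives -1/10.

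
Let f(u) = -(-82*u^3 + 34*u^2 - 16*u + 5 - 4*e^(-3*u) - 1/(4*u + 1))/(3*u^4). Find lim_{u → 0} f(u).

539/6

Substitution gives 0/0; apply L'Hôpital's rule 4 times.
After differentiating numerator and denominator 4 times the quotient is (-324*e^(-3*u) - 6144/(4*u + 1)^5)/(-72); at u = 0 this is 539/6.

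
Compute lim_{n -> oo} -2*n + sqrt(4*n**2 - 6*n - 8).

An ∞ − ∞ form. Rationalising with the conjugate, the difference becomes (-6n - 8) / (√(4*n^2 - 6*n - 8) + 2n).
For large n the denominator behaves like 2·2n, so the quotient tends to -6/4 = -3/2.

-3/2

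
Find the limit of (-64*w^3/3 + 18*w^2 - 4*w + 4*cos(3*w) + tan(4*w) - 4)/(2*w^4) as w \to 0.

27/4

Substitution gives 0/0; apply L'Hôpital's rule 4 times.
After differentiating numerator and denominator 4 times the quotient is (324*cos(3*w) + 6144*tan(4*w)^5 + 10240*tan(4*w)^3 + 4096*tan(4*w))/(48); at w = 0 this is 27/4.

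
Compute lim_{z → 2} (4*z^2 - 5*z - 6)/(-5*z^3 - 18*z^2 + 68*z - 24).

-11/64

At z = 2 both the top and bottom vanish — a removable singularity. Factoring out (z - 2) from each leaves (4*z + 3)/(-5*z^2 - 28*z + 12), which at z = 2 equals -11/64.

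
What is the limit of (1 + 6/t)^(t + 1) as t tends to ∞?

e^(6)

The base → 1 and the exponent → ∞: a 1^∞ form.
Take logarithms: (t + 1)·ln(1 + 6/t). Since ln(1+u) ~ u for small u, this behaves like (t)·(6/t) → 6.
So the limit is e^(6).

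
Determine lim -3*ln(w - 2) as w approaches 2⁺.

∞

As w → 2⁺, w - 2 → 0⁺ and ln(w - 2) → −∞.
Multiplying by -3 gives ∞.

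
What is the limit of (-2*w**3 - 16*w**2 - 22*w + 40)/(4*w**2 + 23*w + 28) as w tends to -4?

-10/9

At w = -4 both the top and bottom vanish — a removable singularity. Factoring out (w + 4) from each leaves (-2*w^2 - 8*w + 10)/(4*w + 7), which at w = -4 equals -10/9.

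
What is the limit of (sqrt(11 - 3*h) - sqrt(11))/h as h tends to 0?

A 0/0 form; rationalise with √(11 - 3h) + √11. This collapses the numerator to -3h, leaving -3/(√(11 - 3h) + √11) → -3/(2√11) = -3*√(11)/22.

-3*√(11)/22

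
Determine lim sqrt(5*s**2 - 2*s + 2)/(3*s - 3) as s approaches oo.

√(5)/3

For large |s|, √(5*s^2 - 2*s + 2) ≈ √5·|s| and the denominator ≈ 3s.
Since s → +∞, |s| = s, giving √5/(3) = √(5)/3.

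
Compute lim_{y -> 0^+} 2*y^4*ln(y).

This is a 0·(−∞) form. Rewrite as 2·ln(y) / y^(−4) and apply L'Hôpital:
the derivative quotient is 2·(1/y) / (−4·y^(−5)) = (-2/4)·y^4 → 0.

0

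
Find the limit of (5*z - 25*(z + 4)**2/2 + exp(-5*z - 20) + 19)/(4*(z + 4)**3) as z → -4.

-125/24

Direct substitution gives 0/0.
Apply L'Hôpital: lim (-25*z - 5*e^(-5*z - 20) - 95)/(12*(z + 4)^2), still 0/0.
Apply L'Hôpital: lim (25*e^(-5*z - 20) - 25)/(24*z + 96), still 0/0.
After 3 applications of L'Hôpital's rule the quotient is (-125*e^(-5*z - 20))/(24); substituting z = -4 gives -125/24.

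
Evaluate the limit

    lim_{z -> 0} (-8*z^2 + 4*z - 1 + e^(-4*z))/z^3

-32/3

Direct substitution gives 0/0.
Apply L'Hôpital: lim (-16*z + 4 - 4*e^(-4*z))/(3*z^2), still 0/0.
Apply L'Hôpital: lim (-16 + 16*e^(-4*z))/(6*z), still 0/0.
After 3 applications of L'Hôpital's rule the quotient is (-64*e^(-4*z))/(6); substituting z = 0 gives -32/3.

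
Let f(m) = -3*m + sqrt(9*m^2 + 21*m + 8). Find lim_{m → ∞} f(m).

An ∞ − ∞ form. Rationalising with the conjugate, the difference becomes (21m + 8) / (√(9*m^2 + 21*m + 8) + 3m).
For large m the denominator behaves like 2·3m, so the quotient tends to 21/6 = 7/2.

7/2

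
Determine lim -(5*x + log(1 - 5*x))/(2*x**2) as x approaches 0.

Direct substitution gives 0/0.
Apply L'Hôpital: lim (5 - 5/(1 - 5*x))/(-4*x), still 0/0.
After 2 applications of L'Hôpital's rule the quotient is (-25/(1 - 5*x)^2)/(-4); substituting x = 0 gives 25/4.

25/4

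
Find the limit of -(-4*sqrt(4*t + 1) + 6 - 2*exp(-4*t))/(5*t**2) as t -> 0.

Substitution gives 0/0; apply L'Hôpital's rule 2 times.
After differentiating numerator and denominator 2 times the quotient is (-32*e^(-4*t) + 16/(4*t + 1)^(3/2))/(-10); at t = 0 this is 8/5.

8/5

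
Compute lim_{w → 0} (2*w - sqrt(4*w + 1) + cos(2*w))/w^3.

-4

Substitution gives 0/0 (the numerator vanishes to order 3).
Expand each term to order w^3: the coefficient of w^3 in −√(1 + 4w) is -4 and in cos(2w) is 0.
Lower-order terms cancel with the polynomial part, so the numerator is (-4)·w^3 + o(w^3), and the limit is (-4)/(1) = -4.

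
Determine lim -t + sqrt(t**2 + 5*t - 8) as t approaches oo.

An ∞ − ∞ form. Rationalising with the conjugate, the difference becomes (5t - 8) / (√(t^2 + 5*t - 8) + t).
For large t the denominator behaves like 2·t, so the quotient tends to 5/2 = 5/2.

5/2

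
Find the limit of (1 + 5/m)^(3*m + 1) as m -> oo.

e^(15)

The base → 1 and the exponent → ∞: a 1^∞ form.
Take logarithms: (3m + 1)·ln(1 + 5/m). Since ln(1+u) ~ u for small u, this behaves like (3m)·(5/m) → 15.
So the limit is e^(15).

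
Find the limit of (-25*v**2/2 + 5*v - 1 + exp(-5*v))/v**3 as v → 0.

Direct substitution gives 0/0.
Apply L'Hôpital: lim (-25*v + 5 - 5*e^(-5*v))/(3*v^2), still 0/0.
Apply L'Hôpital: lim (-25 + 25*e^(-5*v))/(6*v), still 0/0.
After 3 applications of L'Hôpital's rule the quotient is (-125*e^(-5*v))/(6); substituting v = 0 gives -125/6.

-125/6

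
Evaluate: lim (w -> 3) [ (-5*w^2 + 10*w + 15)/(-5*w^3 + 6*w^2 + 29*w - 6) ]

2/7

At w = 3 both the top and bottom vanish — a removable singularity. Factoring out (w - 3) from each leaves (-5*w - 5)/(-5*w^2 - 9*w + 2), which at w = 3 equals 2/7.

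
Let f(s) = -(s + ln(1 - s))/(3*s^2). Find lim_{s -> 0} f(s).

Direct substitution gives 0/0.
Apply L'Hôpital: lim (1 - 1/(1 - s))/(-6*s), still 0/0.
After 2 applications of L'Hôpital's rule the quotient is (-1/(1 - s)^2)/(-6); substituting s = 0 gives 1/6.

1/6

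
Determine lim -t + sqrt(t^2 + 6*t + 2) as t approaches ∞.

3

This has the form ∞ − ∞. Multiply and divide by the conjugate √(t^2 + 6*t + 2) + t.
That gives (6t + 2) / (√(t^2 + 6*t + 2) + t).
Divide numerator and denominator by t: the limit is 6/(2·1) = 3.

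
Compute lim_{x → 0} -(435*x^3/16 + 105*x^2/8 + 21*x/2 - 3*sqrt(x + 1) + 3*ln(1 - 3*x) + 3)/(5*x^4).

7761/640

Substitution gives 0/0 (the numerator vanishes to order 4).
Expand each term to order x^4: the coefficient of x^4 in 3·ln(1 - 3x) is -243/4 and in -3·√(1 + x) is 15/128.
Lower-order terms cancel with the polynomial part, so the numerator is (-7761/128)·x^4 + o(x^4), and the limit is (-7761/128)/(-5) = 7761/640.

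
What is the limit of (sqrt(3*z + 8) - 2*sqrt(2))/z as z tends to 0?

Substitution gives 0/0. Multiply numerator and denominator by the conjugate √(8 + 3z) + √8.
The numerator becomes (8 + 3z) − 8 = 3z, so the expression simplifies to 3/(√(8 + 3z) + √8).
Letting z → 0 gives 3/(2√8) = 3*√(2)/8.

3*√(2)/8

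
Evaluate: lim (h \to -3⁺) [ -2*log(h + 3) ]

∞

As h → -3⁺, h + 3 → 0⁺ and ln(h + 3) → −∞.
Multiplying by -2 gives ∞.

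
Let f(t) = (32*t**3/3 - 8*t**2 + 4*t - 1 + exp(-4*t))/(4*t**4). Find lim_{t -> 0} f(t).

Direct substitution gives 0/0.
Apply L'Hôpital: lim (32*t^2 - 16*t + 4 - 4*e^(-4*t))/(16*t^3), still 0/0.
Apply L'Hôpital: lim (64*t - 16 + 16*e^(-4*t))/(48*t^2), still 0/0.
Apply L'Hôpital: lim (64 - 64*e^(-4*t))/(96*t), still 0/0.
After 4 applications of L'Hôpital's rule the quotient is (256*e^(-4*t))/(96); substituting t = 0 gives 8/3.

8/3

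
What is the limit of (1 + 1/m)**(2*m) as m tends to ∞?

The base → 1 and the exponent → ∞: a 1^∞ form.
Take logarithms: (2m)·ln(1 + 1/m). Since ln(1+u) ~ u for small u, this behaves like (2m)·(1/m) → 2.
So the limit is e^(2).

e^(2)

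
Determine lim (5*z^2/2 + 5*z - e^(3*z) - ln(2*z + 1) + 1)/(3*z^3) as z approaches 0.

-43/18

Substitution gives 0/0; apply L'Hôpital's rule 3 times.
After differentiating numerator and denominator 3 times the quotient is (-27*e^(3*z) - 16/(2*z + 1)^3)/(18); at z = 0 this is -43/18.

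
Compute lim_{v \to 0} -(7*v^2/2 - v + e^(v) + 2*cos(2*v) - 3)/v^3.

-1/6

Substitution gives 0/0 (the numerator vanishes to order 3).
Expand each term to order v^3: the coefficient of v^3 in e^(v) is 1/6 and in 2·cos(2v) is 0.
Lower-order terms cancel with the polynomial part, so the numerator is (1/6)·v^3 + o(v^3), and the limit is (1/6)/(-1) = -1/6.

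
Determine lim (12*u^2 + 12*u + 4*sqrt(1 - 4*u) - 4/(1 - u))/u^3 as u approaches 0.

Substitution gives 0/0; apply L'Hôpital's rule 3 times.
After differentiating numerator and denominator 3 times the quotient is (-24/(u - 1)^4 - 96/(1 - 4*u)^(5/2))/(6); at u = 0 this is -20.

-20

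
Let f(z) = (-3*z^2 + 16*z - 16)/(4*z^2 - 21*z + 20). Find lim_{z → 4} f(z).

-8/11

Direct substitution gives 0/0, so factor. Both numerator and denominator have (z - 4) as a factor.
After cancelling, the expression reduces to (4 - 3*z)/(4*z - 5).
Substituting z = 4 gives -8/11.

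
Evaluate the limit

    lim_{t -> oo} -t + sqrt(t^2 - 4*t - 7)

An ∞ − ∞ form. Rationalising with the conjugate, the difference becomes (-4t - 7) / (√(t^2 - 4*t - 7) + t).
For large t the denominator behaves like 2·t, so the quotient tends to -4/2 = -2.

-2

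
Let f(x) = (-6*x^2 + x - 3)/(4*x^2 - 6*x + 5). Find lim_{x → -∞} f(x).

Numerator and denominator both have degree 2.
Dividing every term by x^2, all lower-order terms vanish and the limit is the ratio of leading coefficients, -6/(4) = -3/2.

-3/2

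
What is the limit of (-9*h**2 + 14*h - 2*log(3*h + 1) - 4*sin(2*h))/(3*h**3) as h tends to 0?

Substitution gives 0/0; apply L'Hôpital's rule 3 times.
After differentiating numerator and denominator 3 times the quotient is (32*cos(2*h) - 108/(3*h + 1)^3)/(18); at h = 0 this is -38/9.

-38/9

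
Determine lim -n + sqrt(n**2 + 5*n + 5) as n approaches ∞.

This has the form ∞ − ∞. Multiply and divide by the conjugate √(n^2 + 5*n + 5) + n.
That gives (5n + 5) / (√(n^2 + 5*n + 5) + n).
Divide numerator and denominator by n: the limit is 5/(2·1) = 5/2.

5/2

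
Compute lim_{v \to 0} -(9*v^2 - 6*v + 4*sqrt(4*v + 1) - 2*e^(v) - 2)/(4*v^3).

Substitution gives 0/0 (the numerator vanishes to order 3).
Expand each term to order v^3: the coefficient of v^3 in 4·√(1 + 4v) is 16 and in -2·e^(v) is -1/3.
Lower-order terms cancel with the polynomial part, so the numerator is (47/3)·v^3 + o(v^3), and the limit is (47/3)/(-4) = -47/12.

-47/12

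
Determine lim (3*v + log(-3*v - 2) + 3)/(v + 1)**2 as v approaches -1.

Direct substitution gives 0/0.
Apply L'Hôpital: lim (3 - 3/(-3*v - 2))/(2*v + 2), still 0/0.
After 2 applications of L'Hôpital's rule the quotient is (-9/(-3*v - 2)^2)/(2); substituting v = -1 gives -9/2.

-9/2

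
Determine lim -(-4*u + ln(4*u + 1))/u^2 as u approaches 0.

Direct substitution gives 0/0.
Apply L'Hôpital: lim (-4 + 4/(4*u + 1))/(-2*u), still 0/0.
After 2 applications of L'Hôpital's rule the quotient is (-16/(4*u + 1)^2)/(-2); substituting u = 0 gives 8.

8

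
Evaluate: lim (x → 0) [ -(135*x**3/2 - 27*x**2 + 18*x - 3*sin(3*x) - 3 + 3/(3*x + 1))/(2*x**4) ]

Substitution gives 0/0; apply L'Hôpital's rule 4 times.
After differentiating numerator and denominator 4 times the quotient is (-243*sin(3*x) + 5832/(3*x + 1)^5)/(-48); at x = 0 this is -243/2.

-243/2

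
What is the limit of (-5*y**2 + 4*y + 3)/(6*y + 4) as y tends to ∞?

The numerator has higher degree (2 > 1); the quotient behaves like (-5/(6))·y^1 for large |y|.
As y → +∞ this diverges to -∞.

-∞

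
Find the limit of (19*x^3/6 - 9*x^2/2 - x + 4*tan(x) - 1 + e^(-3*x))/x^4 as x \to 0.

Substitution gives 0/0 (the numerator vanishes to order 4).
Expand each term to order x^4: the coefficient of x^4 in e^(-3x) is 27/8 and in 4·tan(x) is 0.
Lower-order terms cancel with the polynomial part, so the numerator is (27/8)·x^4 + o(x^4), and the limit is (27/8)/(1) = 27/8.

27/8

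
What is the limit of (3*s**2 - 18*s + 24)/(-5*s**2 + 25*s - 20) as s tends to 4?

-2/5

At s = 4 both the top and bottom vanish — a removable singularity. Factoring out (s - 4) from each leaves (3*s - 6)/(5 - 5*s), which at s = 4 equals -2/5.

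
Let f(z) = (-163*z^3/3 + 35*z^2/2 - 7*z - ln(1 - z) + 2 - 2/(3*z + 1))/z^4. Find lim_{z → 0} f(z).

-647/4

Substitution gives 0/0 (the numerator vanishes to order 4).
Expand each term to order z^4: the coefficient of z^4 in -2·1/(1 + 3z) is -162 and in −ln(1 - z) is 1/4.
Lower-order terms cancel with the polynomial part, so the numerator is (-647/4)·z^4 + o(z^4), and the limit is (-647/4)/(1) = -647/4.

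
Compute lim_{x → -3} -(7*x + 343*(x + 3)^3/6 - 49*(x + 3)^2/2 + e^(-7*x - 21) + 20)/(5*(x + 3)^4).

Direct substitution gives 0/0.
Apply L'Hôpital: lim (-49*x + 343*(x + 3)^2/2 - 7*e^(-7*x - 21) - 140)/(-20*(x + 3)^3), still 0/0.
Apply L'Hôpital: lim (343*x + 49*e^(-7*x - 21) + 980)/(-60*(x + 3)^2), still 0/0.
Apply L'Hôpital: lim (343 - 343*e^(-7*x - 21))/(-120*x - 360), still 0/0.
After 4 applications of L'Hôpital's rule the quotient is (2401*e^(-7*x - 21))/(-120); substituting x = -3 gives -2401/120.

-2401/120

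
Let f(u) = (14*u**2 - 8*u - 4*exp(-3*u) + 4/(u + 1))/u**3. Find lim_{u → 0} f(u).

Substitution gives 0/0 (the numerator vanishes to order 3).
Expand each term to order u^3: the coefficient of u^3 in -4·e^(-3u) is 18 and in 4·1/(1 + u) is -4.
Lower-order terms cancel with the polynomial part, so the numerator is (14)·u^3 + o(u^3), and the limit is (14)/(1) = 14.

14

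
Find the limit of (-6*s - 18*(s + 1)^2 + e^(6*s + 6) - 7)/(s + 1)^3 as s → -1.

Direct substitution gives 0/0.
Apply L'Hôpital: lim (-36*s + 6*e^(6*s + 6) - 42)/(3*(s + 1)^2), still 0/0.
Apply L'Hôpital: lim (36*e^(6*s + 6) - 36)/(6*s + 6), still 0/0.
After 3 applications of L'Hôpital's rule the quotient is (216*e^(6*s + 6))/(6); substituting s = -1 gives 36.

36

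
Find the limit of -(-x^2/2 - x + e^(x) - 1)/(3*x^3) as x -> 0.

-1/18

Direct substitution gives 0/0.
Apply L'Hôpital: lim (-x + e^(x) - 1)/(-9*x^2), still 0/0.
Apply L'Hôpital: lim (e^(x) - 1)/(-18*x), still 0/0.
After 3 applications of L'Hôpital's rule the quotient is (e^(x))/(-18); substituting x = 0 gives -1/18.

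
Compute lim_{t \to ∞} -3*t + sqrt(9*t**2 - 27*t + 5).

An ∞ − ∞ form. Rationalising with the conjugate, the difference becomes (-27t + 5) / (√(9*t^2 - 27*t + 5) + 3t).
For large t the denominator behaves like 2·3t, so the quotient tends to -27/6 = -9/2.

-9/2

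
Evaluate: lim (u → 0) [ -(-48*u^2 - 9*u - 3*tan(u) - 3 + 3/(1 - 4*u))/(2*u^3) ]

Substitution gives 0/0; apply L'Hôpital's rule 3 times.
After differentiating numerator and denominator 3 times the quotient is (12/cos(u)^2 - 18/cos(u)^4 + 1152/(4*u - 1)^4)/(-12); at u = 0 this is -191/2.

-191/2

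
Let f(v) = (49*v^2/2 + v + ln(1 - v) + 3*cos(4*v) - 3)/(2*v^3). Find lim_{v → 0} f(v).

Substitution gives 0/0 (the numerator vanishes to order 3).
Expand each term to order v^3: the coefficient of v^3 in ln(1 - v) is -1/3 and in 3·cos(4v) is 0.
Lower-order terms cancel with the polynomial part, so the numerator is (-1/3)·v^3 + o(v^3), and the limit is (-1/3)/(2) = -1/6.

-1/6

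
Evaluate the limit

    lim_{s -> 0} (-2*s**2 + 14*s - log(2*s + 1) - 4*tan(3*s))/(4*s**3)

-29/3

Substitution gives 0/0; apply L'Hôpital's rule 3 times.
After differentiating numerator and denominator 3 times the quotient is (8*(108*(2*s + 1)^3*(cos(6*s) - 2)/(cos(6*s) + 1)^2 - 2)/(2*s + 1)^3)/(24); at s = 0 this is -29/3.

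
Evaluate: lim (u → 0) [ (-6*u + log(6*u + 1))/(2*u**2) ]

-9

Direct substitution gives 0/0.
Apply L'Hôpital: lim (-6 + 6/(6*u + 1))/(4*u), still 0/0.
After 2 applications of L'Hôpital's rule the quotient is (-36/(6*u + 1)^2)/(4); substituting u = 0 gives -9.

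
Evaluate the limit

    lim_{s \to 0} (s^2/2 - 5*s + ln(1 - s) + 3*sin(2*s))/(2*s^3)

-13/6

Substitution gives 0/0; apply L'Hôpital's rule 3 times.
After differentiating numerator and denominator 3 times the quotient is (-24*cos(2*s) + 2/(s - 1)^3)/(12); at s = 0 this is -13/6.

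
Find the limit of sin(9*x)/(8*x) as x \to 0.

9/8

Substitution gives 0/0.
Write it as (9/8)·sin(9x)/(9x); since sin(u)/u → 1, the limit is 9/8.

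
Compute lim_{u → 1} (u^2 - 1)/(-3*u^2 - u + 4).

At u = 1 both the top and bottom vanish — a removable singularity. Factoring out (u - 1) from each leaves (u + 1)/(-3*u - 4), which at u = 1 equals -2/7.

-2/7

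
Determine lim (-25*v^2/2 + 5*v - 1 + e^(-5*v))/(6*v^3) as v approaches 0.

Direct substitution gives 0/0.
Apply L'Hôpital: lim (-25*v + 5 - 5*e^(-5*v))/(18*v^2), still 0/0.
Apply L'Hôpital: lim (-25 + 25*e^(-5*v))/(36*v), still 0/0.
After 3 applications of L'Hôpital's rule the quotient is (-125*e^(-5*v))/(36); substituting v = 0 gives -125/36.

-125/36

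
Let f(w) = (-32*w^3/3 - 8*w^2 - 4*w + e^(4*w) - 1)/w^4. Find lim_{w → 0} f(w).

Direct substitution gives 0/0.
Apply L'Hôpital: lim (-32*w^2 - 16*w + 4*e^(4*w) - 4)/(4*w^3), still 0/0.
Apply L'Hôpital: lim (-64*w + 16*e^(4*w) - 16)/(12*w^2), still 0/0.
Apply L'Hôpital: lim (64*e^(4*w) - 64)/(24*w), still 0/0.
After 4 applications of L'Hôpital's rule the quotient is (256*e^(4*w))/(24); substituting w = 0 gives 32/3.

32/3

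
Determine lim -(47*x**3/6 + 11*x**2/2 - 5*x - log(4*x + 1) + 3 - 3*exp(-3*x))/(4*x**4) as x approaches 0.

Substitution gives 0/0 (the numerator vanishes to order 4).
Expand each term to order x^4: the coefficient of x^4 in −ln(1 + 4x) is 64 and in -3·e^(-3x) is -81/8.
Lower-order terms cancel with the polynomial part, so the numerator is (431/8)·x^4 + o(x^4), and the limit is (431/8)/(-4) = -431/32.

-431/32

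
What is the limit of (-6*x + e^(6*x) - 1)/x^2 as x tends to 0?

Direct substitution gives 0/0.
Apply L'Hôpital: lim (6*e^(6*x) - 6)/(2*x), still 0/0.
After 2 applications of L'Hôpital's rule the quotient is (36*e^(6*x))/(2); substituting x = 0 gives 18.

18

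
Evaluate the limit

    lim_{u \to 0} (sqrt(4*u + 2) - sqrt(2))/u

√(2)

A 0/0 form; rationalise with √(2 + 4u) + √2. This collapses the numerator to 4u, leaving 4/(√(2 + 4u) + √2) → 4/(2√2) = √(2).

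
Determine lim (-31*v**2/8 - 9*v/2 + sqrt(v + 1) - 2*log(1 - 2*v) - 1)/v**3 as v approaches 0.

259/48

Substitution gives 0/0 (the numerator vanishes to order 3).
Expand each term to order v^3: the coefficient of v^3 in -2·ln(1 - 2v) is 16/3 and in √(1 + v) is 1/16.
Lower-order terms cancel with the polynomial part, so the numerator is (259/48)·v^3 + o(v^3), and the limit is (259/48)/(1) = 259/48.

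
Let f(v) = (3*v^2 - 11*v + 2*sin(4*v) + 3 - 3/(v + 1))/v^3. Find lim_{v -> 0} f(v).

-55/3

Substitution gives 0/0; apply L'Hôpital's rule 3 times.
After differentiating numerator and denominator 3 times the quotient is (-128*cos(4*v) + 18/(v + 1)^4)/(6); at v = 0 this is -55/3.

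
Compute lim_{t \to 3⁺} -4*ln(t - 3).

∞

As t → 3⁺, t - 3 → 0⁺ and ln(t - 3) → −∞.
Multiplying by -4 gives ∞.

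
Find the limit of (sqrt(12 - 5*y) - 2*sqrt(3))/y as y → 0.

A 0/0 form; rationalise with √(12 - 5y) + √12. This collapses the numerator to -5y, leaving -5/(√(12 - 5y) + √12) → -5/(2√12) = -5*√(3)/12.

-5*√(3)/12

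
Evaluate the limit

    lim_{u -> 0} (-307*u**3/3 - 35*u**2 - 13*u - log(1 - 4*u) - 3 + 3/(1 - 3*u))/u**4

Substitution gives 0/0 (the numerator vanishes to order 4).
Expand each term to order u^4: the coefficient of u^4 in −ln(1 - 4u) is 64 and in 3·1/(1 - 3u) is 243.
Lower-order terms cancel with the polynomial part, so the numerator is (307)·u^4 + o(u^4), and the limit is (307)/(1) = 307.

307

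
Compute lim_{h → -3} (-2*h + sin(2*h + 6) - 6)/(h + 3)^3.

-4/3

Direct substitution gives 0/0.
Apply L'Hôpital: lim (2*cos(2*h + 6) - 2)/(3*(h + 3)^2), still 0/0.
Apply L'Hôpital: lim (-4*sin(2*h + 6))/(6*h + 18), still 0/0.
After 3 applications of L'Hôpital's rule the quotient is (-8*cos(2*h + 6))/(6); substituting h = -3 gives -4/3.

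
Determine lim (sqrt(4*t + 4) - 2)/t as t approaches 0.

Substitution gives 0/0. Multiply numerator and denominator by the conjugate √(4 + 4t) + √4.
The numerator becomes (4 + 4t) − 4 = 4t, so the expression simplifies to 4/(√(4 + 4t) + √4).
Letting t → 0 gives 4/(2√4) = 1.

1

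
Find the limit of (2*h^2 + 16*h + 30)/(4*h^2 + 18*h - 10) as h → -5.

Since h = -5 makes numerator and denominator zero, (h + 5) divides both.
Cancelling it gives (2*h + 6)/(4*h - 2); now plug in h = -5 to get 2/11.

2/11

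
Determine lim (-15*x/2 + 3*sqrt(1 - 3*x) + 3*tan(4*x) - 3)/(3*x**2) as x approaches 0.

-9/8

Substitution gives 0/0; apply L'Hôpital's rule 2 times.
After differentiating numerator and denominator 2 times the quotient is (96*tan(4*x)/cos(4*x)^2 - 27/(4*(1 - 3*x)^(3/2)))/(6); at x = 0 this is -9/8.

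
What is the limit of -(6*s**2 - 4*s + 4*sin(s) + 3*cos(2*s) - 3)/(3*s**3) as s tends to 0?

2/9

Substitution gives 0/0 (the numerator vanishes to order 3).
Expand each term to order s^3: the coefficient of s^3 in 4·sin(s) is -2/3 and in 3·cos(2s) is 0.
Lower-order terms cancel with the polynomial part, so the numerator is (-2/3)·s^3 + o(s^3), and the limit is (-2/3)/(-3) = 2/9.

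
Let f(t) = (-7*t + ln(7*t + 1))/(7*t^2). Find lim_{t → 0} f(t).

Direct substitution gives 0/0.
Apply L'Hôpital: lim (-7 + 7/(7*t + 1))/(14*t), still 0/0.
After 2 applications of L'Hôpital's rule the quotient is (-49/(7*t + 1)^2)/(14); substituting t = 0 gives -7/2.

-7/2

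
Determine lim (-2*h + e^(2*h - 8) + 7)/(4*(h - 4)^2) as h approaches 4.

1/2

Direct substitution gives 0/0.
Apply L'Hôpital: lim (2*e^(2*h - 8) - 2)/(8*h - 32), still 0/0.
After 2 applications of L'Hôpital's rule the quotient is (4*e^(2*h - 8))/(8); substituting h = 4 gives 1/2.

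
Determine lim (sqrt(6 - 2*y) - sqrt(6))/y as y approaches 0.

Substitution gives 0/0. Multiply numerator and denominator by the conjugate √(6 - 2y) + √6.
The numerator becomes (6 - 2y) − 6 = -2y, so the expression simplifies to -2/(√(6 - 2y) + √6).
Letting y → 0 gives -2/(2√6) = -√(6)/6.

-√(6)/6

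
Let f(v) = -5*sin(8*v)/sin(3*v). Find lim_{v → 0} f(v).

Substitution gives 0/0.
Divide numerator and denominator by v: sin(8v)/v → 8 and sin(3v)/v → 3, so the limit is -5·8/3 = -40/3.

-40/3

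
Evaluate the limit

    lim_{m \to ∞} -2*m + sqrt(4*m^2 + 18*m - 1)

An ∞ − ∞ form. Rationalising with the conjugate, the difference becomes (18m - 1) / (√(4*m^2 + 18*m - 1) + 2m).
For large m the denominator behaves like 2·2m, so the quotient tends to 18/4 = 9/2.

9/2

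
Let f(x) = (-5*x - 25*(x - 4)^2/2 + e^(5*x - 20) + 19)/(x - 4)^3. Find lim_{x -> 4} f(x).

125/6

Direct substitution gives 0/0.
Apply L'Hôpital: lim (-25*x + 5*e^(5*x - 20) + 95)/(3*(x - 4)^2), still 0/0.
Apply L'Hôpital: lim (25*e^(5*x - 20) - 25)/(6*x - 24), still 0/0.
After 3 applications of L'Hôpital's rule the quotient is (125*e^(5*x - 20))/(6); substituting x = 4 gives 125/6.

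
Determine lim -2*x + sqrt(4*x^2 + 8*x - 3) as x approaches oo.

An ∞ − ∞ form. Rationalising with the conjugate, the difference becomes (8x - 3) / (√(4*x^2 + 8*x - 3) + 2x).
For large x the denominator behaves like 2·2x, so the quotient tends to 8/4 = 2.

2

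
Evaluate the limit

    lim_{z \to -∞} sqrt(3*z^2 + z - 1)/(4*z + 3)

-√(3)/4

For large |z|, √(3*z^2 + z - 1) ≈ √3·|z| and the denominator ≈ 4z.
Since z → −∞, |z| = −z, giving −√3/(4) = -√(3)/4.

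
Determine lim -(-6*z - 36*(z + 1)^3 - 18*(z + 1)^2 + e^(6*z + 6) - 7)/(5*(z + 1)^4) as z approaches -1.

Direct substitution gives 0/0.
Apply L'Hôpital: lim (-36*z - 108*(z + 1)^2 + 6*e^(6*z + 6) - 42)/(-20*(z + 1)^3), still 0/0.
Apply L'Hôpital: lim (-216*z + 36*e^(6*z + 6) - 252)/(-60*(z + 1)^2), still 0/0.
Apply L'Hôpital: lim (216*e^(6*z + 6) - 216)/(-120*z - 120), still 0/0.
After 4 applications of L'Hôpital's rule the quotient is (1296*e^(6*z + 6))/(-120); substituting z = -1 gives -54/5.

-54/5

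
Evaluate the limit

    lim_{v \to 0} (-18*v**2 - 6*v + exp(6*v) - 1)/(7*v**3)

36/7

Direct substitution gives 0/0.
Apply L'Hôpital: lim (-36*v + 6*e^(6*v) - 6)/(21*v^2), still 0/0.
Apply L'Hôpital: lim (36*e^(6*v) - 36)/(42*v), still 0/0.
After 3 applications of L'Hôpital's rule the quotient is (216*e^(6*v))/(42); substituting v = 0 gives 36/7.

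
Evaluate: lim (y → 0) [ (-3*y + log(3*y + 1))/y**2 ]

-9/2

Direct substitution gives 0/0.
Apply L'Hôpital: lim (-3 + 3/(3*y + 1))/(2*y), still 0/0.
After 2 applications of L'Hôpital's rule the quotient is (-9/(3*y + 1)^2)/(2); substituting y = 0 gives -9/2.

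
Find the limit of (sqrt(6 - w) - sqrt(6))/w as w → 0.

-√(6)/12

Substitution gives 0/0. Multiply numerator and denominator by the conjugate √(6 - w) + √6.
The numerator becomes (6 - w) − 6 = -w, so the expression simplifies to -1/(√(6 - w) + √6).
Letting w → 0 gives -1/(2√6) = -√(6)/12.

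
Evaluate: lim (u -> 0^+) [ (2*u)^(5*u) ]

1

Base → 0⁺ and exponent → 0⁺: a 0^0 form.
Take logs: 5u·ln(2u). This is 0·(−∞); rewriting as ln(2u)/(1/(5u)) and applying L'Hôpital gives 0.
Hence the limit is e^0 = 1.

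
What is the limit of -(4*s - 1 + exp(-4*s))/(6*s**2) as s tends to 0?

-4/3

Direct substitution gives 0/0.
Apply L'Hôpital: lim (4 - 4*e^(-4*s))/(-12*s), still 0/0.
After 2 applications of L'Hôpital's rule the quotient is (16*e^(-4*s))/(-12); substituting s = 0 gives -4/3.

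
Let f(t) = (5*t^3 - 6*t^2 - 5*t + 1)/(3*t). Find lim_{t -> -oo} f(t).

The numerator has higher degree (3 > 1); the quotient behaves like (5/(3))·t^2 for large |t|.
As t → −∞ this diverges to ∞.

∞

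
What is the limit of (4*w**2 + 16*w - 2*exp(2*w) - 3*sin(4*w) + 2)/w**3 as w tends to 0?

Substitution gives 0/0 (the numerator vanishes to order 3).
Expand each term to order w^3: the coefficient of w^3 in -2·e^(2w) is -8/3 and in -3·sin(4w) is 32.
Lower-order terms cancel with the polynomial part, so the numerator is (88/3)·w^3 + o(w^3), and the limit is (88/3)/(1) = 88/3.

88/3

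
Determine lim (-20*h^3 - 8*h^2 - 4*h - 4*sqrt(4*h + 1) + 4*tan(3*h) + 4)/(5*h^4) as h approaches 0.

8

Substitution gives 0/0 (the numerator vanishes to order 4).
Expand each term to order h^4: the coefficient of h^4 in -4·√(1 + 4h) is 40 and in 4·tan(3h) is 0.
Lower-order terms cancel with the polynomial part, so the numerator is (40)·h^4 + o(h^4), and the limit is (40)/(5) = 8.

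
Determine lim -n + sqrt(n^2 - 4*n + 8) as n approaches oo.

An ∞ − ∞ form. Rationalising with the conjugate, the difference becomes (-4n + 8) / (√(n^2 - 4*n + 8) + n).
For large n the denominator behaves like 2·n, so the quotient tends to -4/2 = -2.

-2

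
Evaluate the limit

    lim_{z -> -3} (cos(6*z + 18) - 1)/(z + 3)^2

-18

Direct substitution gives 0/0.
Apply L'Hôpital: lim (-6*sin(6*z + 18))/(2*z + 6), still 0/0.
After 2 applications of L'Hôpital's rule the quotient is (-36*cos(6*z + 18))/(2); substituting z = -3 gives -18.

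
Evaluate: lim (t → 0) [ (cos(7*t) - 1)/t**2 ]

Direct substitution gives 0/0.
Apply L'Hôpital: lim (-7*sin(7*t))/(2*t), still 0/0.
After 2 applications of L'Hôpital's rule the quotient is (-49*cos(7*t))/(2); substituting t = 0 gives -49/2.

-49/2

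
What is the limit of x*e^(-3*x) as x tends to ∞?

Write as x^1/e^{3x}, an ∞/∞ form.
Exponential growth dominates any polynomial, so repeated L'Hôpital (or the standard result) gives 0.

0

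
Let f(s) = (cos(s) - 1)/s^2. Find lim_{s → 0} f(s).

Direct substitution gives 0/0.
Apply L'Hôpital: lim (-sin(s))/(2*s), still 0/0.
After 2 applications of L'Hôpital's rule the quotient is (-cos(s))/(2); substituting s = 0 gives -1/2.

-1/2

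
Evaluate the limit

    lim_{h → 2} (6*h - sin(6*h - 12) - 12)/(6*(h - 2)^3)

6

Direct substitution gives 0/0.
Apply L'Hôpital: lim (6 - 6*cos(6*h - 12))/(18*(h - 2)^2), still 0/0.
Apply L'Hôpital: lim (36*sin(6*h - 12))/(36*h - 72), still 0/0.
After 3 applications of L'Hôpital's rule the quotient is (216*cos(6*h - 12))/(36); substituting h = 2 gives 6.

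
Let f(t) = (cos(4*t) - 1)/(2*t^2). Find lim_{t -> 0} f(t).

Direct substitution gives 0/0.
Apply L'Hôpital: lim (-4*sin(4*t))/(4*t), still 0/0.
After 2 applications of L'Hôpital's rule the quotient is (-16*cos(4*t))/(4); substituting t = 0 gives -4.

-4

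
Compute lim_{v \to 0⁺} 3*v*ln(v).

0

This is a 0·(−∞) form. Rewrite as 3·ln(v) / v^(−1) and apply L'Hôpital:
the derivative quotient is 3·(1/v) / (−1·v^(−2)) = (-3/1)·v^1 → 0.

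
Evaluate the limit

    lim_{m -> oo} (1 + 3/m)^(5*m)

The base → 1 and the exponent → ∞: a 1^∞ form.
Take logarithms: (5m)·ln(1 + 3/m). Since ln(1+u) ~ u for small u, this behaves like (5m)·(3/m) → 15.
So the limit is e^(15).

e^(15)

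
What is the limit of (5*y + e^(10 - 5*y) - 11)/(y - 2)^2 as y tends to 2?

25/2

Direct substitution gives 0/0.
Apply L'Hôpital: lim (5 - 5*e^(10 - 5*y))/(2*y - 4), still 0/0.
After 2 applications of L'Hôpital's rule the quotient is (25*e^(10 - 5*y))/(2); substituting y = 2 gives 25/2.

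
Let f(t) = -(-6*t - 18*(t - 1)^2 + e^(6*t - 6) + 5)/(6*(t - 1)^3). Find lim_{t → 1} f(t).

-6

Direct substitution gives 0/0.
Apply L'Hôpital: lim (-36*t + 6*e^(6*t - 6) + 30)/(-18*(t - 1)^2), still 0/0.
Apply L'Hôpital: lim (36*e^(6*t - 6) - 36)/(36 - 36*t), still 0/0.
After 3 applications of L'Hôpital's rule the quotient is (216*e^(6*t - 6))/(-36); substituting t = 1 gives -6.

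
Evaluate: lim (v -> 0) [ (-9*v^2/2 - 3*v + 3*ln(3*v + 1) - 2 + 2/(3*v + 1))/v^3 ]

Substitution gives 0/0; apply L'Hôpital's rule 3 times.
After differentiating numerator and denominator 3 times the quotient is (162*(3*v - 1)/(3*v + 1)^4)/(6); at v = 0 this is -27.

-27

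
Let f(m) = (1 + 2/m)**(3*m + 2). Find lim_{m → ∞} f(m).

e^(6)

Let L be the limit and take ln: ln L = lim (3m + 2)·ln(1 + 2/m) = lim (3m + 2)·(2/m + O(1/m²)) = 6.
Hence L = e^(6).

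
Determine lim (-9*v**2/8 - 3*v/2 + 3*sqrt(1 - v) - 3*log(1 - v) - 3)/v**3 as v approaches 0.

Substitution gives 0/0 (the numerator vanishes to order 3).
Expand each term to order v^3: the coefficient of v^3 in -3·ln(1 - v) is 1 and in 3·√(1 - v) is -3/16.
Lower-order terms cancel with the polynomial part, so the numerator is (13/16)·v^3 + o(v^3), and the limit is (13/16)/(1) = 13/16.

13/16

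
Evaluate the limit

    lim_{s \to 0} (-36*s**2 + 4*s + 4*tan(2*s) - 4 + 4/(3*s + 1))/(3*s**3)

-292/9

Substitution gives 0/0; apply L'Hôpital's rule 3 times.
After differentiating numerator and denominator 3 times the quotient is (192*tan(2*s)^2/cos(2*s)^2 + 64/cos(2*s)^2 - 648/(3*s + 1)^4)/(18); at s = 0 this is -292/9.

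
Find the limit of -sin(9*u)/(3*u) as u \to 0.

-3

Substitution gives 0/0.
Write it as (9/(-3))·sin(9u)/(9u); since sin(θ)/θ → 1, the limit is -3.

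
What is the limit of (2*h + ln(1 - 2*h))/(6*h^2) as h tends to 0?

Direct substitution gives 0/0.
Apply L'Hôpital: lim (2 - 2/(1 - 2*h))/(12*h), still 0/0.
After 2 applications of L'Hôpital's rule the quotient is (-4/(1 - 2*h)^2)/(12); substituting h = 0 gives -1/3.

-1/3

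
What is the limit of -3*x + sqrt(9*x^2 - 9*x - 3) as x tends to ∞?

-3/2

This has the form ∞ − ∞. Multiply and divide by the conjugate √(9*x^2 - 9*x - 3) + 3x.
That gives (-9x - 3) / (√(9*x^2 - 9*x - 3) + 3x).
Divide numerator and denominator by x: the limit is -9/(2·3) = -3/2.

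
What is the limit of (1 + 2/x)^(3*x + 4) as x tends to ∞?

e^(6)

Let L be the limit and take ln: ln L = lim (3x + 4)·ln(1 + 2/x) = lim (3x + 4)·(2/x + O(1/x²)) = 6.
Hence L = e^(6).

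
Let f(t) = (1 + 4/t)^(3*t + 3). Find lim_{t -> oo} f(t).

e^(12)

Let L be the limit and take ln: ln L = lim (3t + 3)·ln(1 + 4/t) = lim (3t + 3)·(4/t + O(1/t²)) = 12.
Hence L = e^(12).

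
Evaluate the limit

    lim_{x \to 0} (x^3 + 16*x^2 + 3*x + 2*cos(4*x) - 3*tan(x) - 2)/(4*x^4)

Substitution gives 0/0; apply L'Hôpital's rule 4 times.
After differentiating numerator and denominator 4 times the quotient is (512*cos(4*x) - 72*tan(x)^5 - 120*tan(x)^3 - 48*tan(x))/(96); at x = 0 this is 16/3.

16/3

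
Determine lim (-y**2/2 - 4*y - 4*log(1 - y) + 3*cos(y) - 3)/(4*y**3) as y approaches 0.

1/3

Substitution gives 0/0; apply L'Hôpital's rule 3 times.
After differentiating numerator and denominator 3 times the quotient is (3*sin(y) - 8/(y - 1)^3)/(24); at y = 0 this is 1/3.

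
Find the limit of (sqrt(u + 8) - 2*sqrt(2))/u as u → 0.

√(2)/8

Substitution gives 0/0. Multiply numerator and denominator by the conjugate √(8 + u) + √8.
The numerator becomes (8 + u) − 8 = u, so the expression simplifies to 1/(√(8 + u) + √8).
Letting u → 0 gives 1/(2√8) = √(2)/8.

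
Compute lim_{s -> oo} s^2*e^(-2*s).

0

Write as s^2/e^{2s}, an ∞/∞ form.
Exponential growth dominates any polynomial, so repeated L'Hôpital (or the standard result) gives 0.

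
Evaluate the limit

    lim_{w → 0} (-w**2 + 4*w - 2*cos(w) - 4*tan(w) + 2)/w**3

-4/3

Substitution gives 0/0; apply L'Hôpital's rule 3 times.
After differentiating numerator and denominator 3 times the quotient is (-2*sin(w) - 24*tan(w)^4 - 32*tan(w)^2 - 8)/(6); at w = 0 this is -4/3.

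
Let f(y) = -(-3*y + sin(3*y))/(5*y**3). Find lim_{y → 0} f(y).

9/10

Direct substitution gives 0/0.
Apply L'Hôpital: lim (3*cos(3*y) - 3)/(-15*y^2), still 0/0.
Apply L'Hôpital: lim (-9*sin(3*y))/(-30*y), still 0/0.
After 3 applications of L'Hôpital's rule the quotient is (-27*cos(3*y))/(-30); substituting y = 0 gives 9/10.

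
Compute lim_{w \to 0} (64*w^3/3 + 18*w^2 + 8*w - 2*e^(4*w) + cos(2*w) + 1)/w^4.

-62/3

Substitution gives 0/0; apply L'Hôpital's rule 4 times.
After differentiating numerator and denominator 4 times the quotient is (-512*e^(4*w) + 16*cos(2*w))/(24); at w = 0 this is -62/3.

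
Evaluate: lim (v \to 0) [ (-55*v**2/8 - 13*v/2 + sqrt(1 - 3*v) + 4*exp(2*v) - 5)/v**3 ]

Substitution gives 0/0; apply L'Hôpital's rule 3 times.
After differentiating numerator and denominator 3 times the quotient is (32*e^(2*v) - 81/(8*(1 - 3*v)^(5/2)))/(6); at v = 0 this is 175/48.

175/48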